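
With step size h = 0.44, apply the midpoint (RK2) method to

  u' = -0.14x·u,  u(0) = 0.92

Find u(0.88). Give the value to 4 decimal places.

0.8711

Midpoint: k1 = f(x_n, u_n); k2 = f(x_n + h/2, u_n + (h/2)·k1); u_{n+1} = u_n + h·k2.
x=0.000000, u=0.920000:
  k1 = f(0.000000, 0.920000) = 0.000000
  k2 = f(0.220000, 0.920000) = -0.028336
  u ← 0.920000 + 0.44·(-0.028336) = 0.907532
x=0.440000, u=0.907532:
  k1 = f(0.440000, 0.907532) = -0.055904
  k2 = f(0.660000, 0.895233) = -0.082720
  u ← 0.907532 + 0.44·(-0.082720) = 0.871136
u(0.88) ≈ 0.8711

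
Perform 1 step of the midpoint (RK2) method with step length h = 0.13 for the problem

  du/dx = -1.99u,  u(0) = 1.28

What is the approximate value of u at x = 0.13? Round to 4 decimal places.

0.9917

Midpoint: k1 = f(x_n, u_n); k2 = f(x_n + h/2, u_n + (h/2)·k1); u_{n+1} = u_n + h·k2.
x=0.000000, u=1.280000:
  k1 = f(0.000000, 1.280000) = -2.547200
  k2 = f(0.065000, 1.114432) = -2.217720
  u ← 1.280000 + 0.13·(-2.217720) = 0.991696
u(0.13) ≈ 0.9917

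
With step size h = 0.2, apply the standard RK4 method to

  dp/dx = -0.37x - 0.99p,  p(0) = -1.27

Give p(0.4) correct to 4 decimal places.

RK4: k1 = f(x_n, p_n); k2 = f(x_n + h/2, p_n + (h/2)·k1); k3 = f(x_n + h/2, p_n + (h/2)·k2); k4 = f(x_n + h, p_n + h·k3); p_{n+1} = p_n + (h/6)·(k1 + 2k2 + 2k3 + k4).
x=0.000000, p=-1.270000:
  k1 = f(0.000000, -1.270000) = 1.257300
  k2 = f(0.100000, -1.144270) = 1.095827
  k3 = f(0.100000, -1.160417) = 1.111813
  k4 = f(0.200000, -1.047637) = 0.963161
  p ← -1.270000 + (0.2/6)·(k1 + 2k2 + 2k3 + k4) = -1.048809
x=0.200000, p=-1.048809:
  k1 = f(0.200000, -1.048809) = 0.964321
  k2 = f(0.300000, -0.952377) = 0.831853
  k3 = f(0.300000, -0.965623) = 0.844967
  k4 = f(0.400000, -0.879815) = 0.723017
  p ← -1.048809 + (0.2/6)·(k1 + 2k2 + 2k3 + k4) = -0.880776
p(0.4) ≈ -0.8808

-0.8808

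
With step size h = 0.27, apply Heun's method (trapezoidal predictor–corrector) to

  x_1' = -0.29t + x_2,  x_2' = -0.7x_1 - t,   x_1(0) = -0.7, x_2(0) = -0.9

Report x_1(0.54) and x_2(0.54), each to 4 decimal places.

-1.1643, -0.6918

Heun on (x_1,x_2): k1 = f(t_n, state_n); k2 = f(t_n + h, state_n + h·k1); state_{n+1} = state_n + (h/2)·(k1 + k2).
0.000000: (-0.700000, -0.900000)
  k1 = (-0.900000, 0.490000)
  predictor → (-0.943000, -0.767700)
  k2 = (-0.846000, 0.390100)
  → (-0.935710, -0.781187)
0.270000: (-0.935710, -0.781187)
  k1 = (-0.859487, 0.384997)
  predictor → (-1.167771, -0.677237)
  k2 = (-0.833837, 0.277440)
  → (-1.164309, -0.691758)
(x_1(0.54), x_2(0.54)) ≈ (-1.1643, -0.6918)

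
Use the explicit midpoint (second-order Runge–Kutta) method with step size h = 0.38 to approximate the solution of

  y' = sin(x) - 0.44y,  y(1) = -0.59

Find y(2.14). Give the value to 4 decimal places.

Midpoint: k1 = f(x_n, y_n); k2 = f(x_n + h/2, y_n + (h/2)·k1); y_{n+1} = y_n + h·k2.
x=1.000000, y=-0.590000:
  k1 = f(1.000000, -0.590000) = 1.101071
  k2 = f(1.190000, -0.380797) = 1.095919
  y ← -0.590000 + 0.38·1.095919 = -0.173551
x=1.380000, y=-0.173551:
  k1 = f(1.380000, -0.173551) = 1.058216
  k2 = f(1.570000, 0.027510) = 0.987895
  y ← -0.173551 + 0.38·0.987895 = 0.201850
x=1.760000, y=0.201850:
  k1 = f(1.760000, 0.201850) = 0.893341
  k2 = f(1.950000, 0.371584) = 0.765463
  y ← 0.201850 + 0.38·0.765463 = 0.492725
y(2.14) ≈ 0.4927

0.4927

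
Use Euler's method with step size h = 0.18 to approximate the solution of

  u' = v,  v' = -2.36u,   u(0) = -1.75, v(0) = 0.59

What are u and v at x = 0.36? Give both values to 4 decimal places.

Euler on (u,v): u_{n+1} = u_n + h·u', v_{n+1} = v_n + h·v'.
0.000000: (-1.750000, 0.590000); f=(0.590000, 4.130000) → (-1.643800, 1.333400)
0.180000: (-1.643800, 1.333400); f=(1.333400, 3.879368) → (-1.403788, 2.031686)
(u(0.36), v(0.36)) ≈ (-1.4038, 2.0317)

-1.4038, 2.0317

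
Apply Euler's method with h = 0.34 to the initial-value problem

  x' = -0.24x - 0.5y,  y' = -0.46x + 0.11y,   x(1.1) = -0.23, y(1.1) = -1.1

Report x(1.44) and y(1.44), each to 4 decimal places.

-0.0242, -1.1052

Euler on (x,y): x_{n+1} = x_n + h·x', y_{n+1} = y_n + h·y'.
1.100000: (-0.230000, -1.100000); f=(0.605200, -0.015200) → (-0.024232, -1.105168)
(x(1.44), y(1.44)) ≈ (-0.0242, -1.1052)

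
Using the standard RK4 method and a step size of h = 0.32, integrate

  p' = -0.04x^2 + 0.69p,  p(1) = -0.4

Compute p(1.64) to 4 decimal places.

-0.6773

RK4: k1 = f(x_n, p_n); k2 = f(x_n + h/2, p_n + (h/2)·k1); k3 = f(x_n + h/2, p_n + (h/2)·k2); k4 = f(x_n + h, p_n + h·k3); p_{n+1} = p_n + (h/6)·(k1 + 2k2 + 2k3 + k4).
x=1.000000, p=-0.400000:
  k1 = f(1.000000, -0.400000) = -0.316000
  k2 = f(1.160000, -0.450560) = -0.364710
  k3 = f(1.160000, -0.458354) = -0.370088
  k4 = f(1.320000, -0.518428) = -0.427411
  p ← -0.400000 + (0.32/6)·(k1 + 2k2 + 2k3 + k4) = -0.518027
x=1.320000, p=-0.518027:
  k1 = f(1.320000, -0.518027) = -0.427135
  k2 = f(1.480000, -0.586369) = -0.492210
  k3 = f(1.480000, -0.596781) = -0.499395
  k4 = f(1.640000, -0.677833) = -0.575289
  p ← -0.518027 + (0.32/6)·(k1 + 2k2 + 2k3 + k4) = -0.677261
p(1.64) ≈ -0.6773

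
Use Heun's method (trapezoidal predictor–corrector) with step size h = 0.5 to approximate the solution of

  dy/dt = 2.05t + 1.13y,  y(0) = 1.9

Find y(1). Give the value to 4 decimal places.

7.0066

Heun: k1 = f(t_n, y_n); k2 = f(t_n + h, y_n + h·k1); y_{n+1} = y_n + (h/2)·(k1 + k2).
t=0.000000, y=1.900000:
  k1 = f(0.000000, 1.900000) = 2.147000
  k2 = f(0.500000, 2.973500) = 4.385055
  y ← 1.900000 + (0.5/2)·(2.147000 + 4.385055) = 3.533014
t=0.500000, y=3.533014:
  k1 = f(0.500000, 3.533014) = 5.017306
  k2 = f(1.000000, 6.041667) = 8.877083
  y ← 3.533014 + (0.5/2)·(5.017306 + 8.877083) = 7.006611
y(1) ≈ 7.0066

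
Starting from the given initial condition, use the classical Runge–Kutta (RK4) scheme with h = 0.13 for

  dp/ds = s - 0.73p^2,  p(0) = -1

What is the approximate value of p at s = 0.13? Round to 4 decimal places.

RK4: k1 = f(s_n, p_n); k2 = f(s_n + h/2, p_n + (h/2)·k1); k3 = f(s_n + h/2, p_n + (h/2)·k2); k4 = f(s_n + h, p_n + h·k3); p_{n+1} = p_n + (h/6)·(k1 + 2k2 + 2k3 + k4).
s=0.000000, p=-1.000000:
  k1 = f(0.000000, -1.000000) = -0.730000
  k2 = f(0.065000, -1.047450) = -0.735921
  k3 = f(0.065000, -1.047835) = -0.736509
  k4 = f(0.130000, -1.095746) = -0.746482
  p ← -1.000000 + (0.13/6)·(k1 + 2k2 + 2k3 + k4) = -1.095796
p(0.13) ≈ -1.0958

-1.0958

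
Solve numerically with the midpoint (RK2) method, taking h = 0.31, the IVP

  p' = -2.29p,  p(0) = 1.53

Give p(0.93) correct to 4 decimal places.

0.2437

Midpoint: k1 = f(t_n, p_n); k2 = f(t_n + h/2, p_n + (h/2)·k1); p_{n+1} = p_n + h·k2.
t=0.000000, p=1.530000:
  k1 = f(0.000000, 1.530000) = -3.503700
  k2 = f(0.155000, 0.986927) = -2.260062
  p ← 1.530000 + 0.31·(-2.260062) = 0.829381
t=0.310000, p=0.829381:
  k1 = f(0.310000, 0.829381) = -1.899282
  k2 = f(0.465000, 0.534992) = -1.225132
  p ← 0.829381 + 0.31·(-1.225132) = 0.449590
t=0.620000, p=0.449590:
  k1 = f(0.620000, 0.449590) = -1.029561
  k2 = f(0.775000, 0.290008) = -0.664118
  p ← 0.449590 + 0.31·(-0.664118) = 0.243713
p(0.93) ≈ 0.2437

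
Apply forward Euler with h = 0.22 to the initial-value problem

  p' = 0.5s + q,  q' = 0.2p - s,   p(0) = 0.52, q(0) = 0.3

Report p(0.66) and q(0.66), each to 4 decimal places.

Euler on (p,q): p_{n+1} = p_n + h·p', q_{n+1} = q_n + h·q'.
0.000000: (0.520000, 0.300000); f=(0.300000, 0.104000) → (0.586000, 0.322880)
0.220000: (0.586000, 0.322880); f=(0.432880, -0.102800) → (0.681234, 0.300264)
0.440000: (0.681234, 0.300264); f=(0.520264, -0.303753) → (0.795692, 0.233438)
(p(0.66), q(0.66)) ≈ (0.7957, 0.2334)

0.7957, 0.2334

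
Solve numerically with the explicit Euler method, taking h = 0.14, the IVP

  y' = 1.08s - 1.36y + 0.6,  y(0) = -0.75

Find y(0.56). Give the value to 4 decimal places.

0.0411

Euler: y_{n+1} = y_n + h·f(s_n, y_n).
s=0.000000, y=-0.750000: f=1.620000 → y ← -0.750000 + 0.14·1.620000 = -0.523200
s=0.140000, y=-0.523200: f=1.462752 → y ← -0.523200 + 0.14·1.462752 = -0.318415
s=0.280000, y=-0.318415: f=1.335444 → y ← -0.318415 + 0.14·1.335444 = -0.131453
s=0.420000, y=-0.131453: f=1.232375 → y ← -0.131453 + 0.14·1.232375 = 0.041080
y(0.56) ≈ 0.0411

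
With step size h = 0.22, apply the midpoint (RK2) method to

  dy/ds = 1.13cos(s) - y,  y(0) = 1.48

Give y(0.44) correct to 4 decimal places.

Midpoint: k1 = f(s_n, y_n); k2 = f(s_n + h/2, y_n + (h/2)·k1); y_{n+1} = y_n + h·k2.
s=0.000000, y=1.480000:
  k1 = f(0.000000, 1.480000) = -0.350000
  k2 = f(0.110000, 1.441500) = -0.318330
  y ← 1.480000 + 0.22·(-0.318330) = 1.409967
s=0.220000, y=1.409967:
  k1 = f(0.220000, 1.409967) = -0.307203
  k2 = f(0.330000, 1.376175) = -0.307147
  y ← 1.409967 + 0.22·(-0.307147) = 1.342395
y(0.44) ≈ 1.3424

1.3424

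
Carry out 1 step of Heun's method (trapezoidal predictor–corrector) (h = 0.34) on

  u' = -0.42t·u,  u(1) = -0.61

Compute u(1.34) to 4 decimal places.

Heun: k1 = f(t_n, u_n); k2 = f(t_n + h, u_n + h·k1); u_{n+1} = u_n + (h/2)·(k1 + k2).
t=1.000000, u=-0.610000:
  k1 = f(1.000000, -0.610000) = 0.256200
  k2 = f(1.340000, -0.522892) = 0.294284
  u ← -0.610000 + (0.34/2)·(0.256200 + 0.294284) = -0.516418
u(1.34) ≈ -0.5164

-0.5164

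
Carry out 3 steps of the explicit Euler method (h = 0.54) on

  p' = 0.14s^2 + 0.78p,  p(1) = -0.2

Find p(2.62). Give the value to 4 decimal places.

Euler: p_{n+1} = p_n + h·f(s_n, p_n).
s=1.000000, p=-0.200000: f=-0.016000 → p ← -0.200000 + 0.54·(-0.016000) = -0.208640
s=1.540000, p=-0.208640: f=0.169285 → p ← -0.208640 + 0.54·0.169285 = -0.117226
s=2.080000, p=-0.117226: f=0.514260 → p ← -0.117226 + 0.54·0.514260 = 0.160474
p(2.62) ≈ 0.1605

0.1605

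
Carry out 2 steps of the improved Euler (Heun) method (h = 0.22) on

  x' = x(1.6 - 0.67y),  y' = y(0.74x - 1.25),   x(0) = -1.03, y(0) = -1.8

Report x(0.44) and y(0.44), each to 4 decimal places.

-2.7903, -0.6351

Heun on (x,y): k1 = f(t_n, state_n); k2 = f(t_n + h, state_n + h·k1); state_{n+1} = state_n + (h/2)·(k1 + k2).
0.000000: (-1.030000, -1.800000)
  k1 = (-2.890180, 3.621960)
  predictor → (-1.665840, -1.003169)
  k2 = (-3.784993, 2.490589)
  → (-1.764269, -1.127620)
0.220000: (-1.764269, -1.127620)
  k1 = (-4.155745, 2.881699)
  predictor → (-2.678533, -0.493646)
  k2 = (-5.171558, 1.595520)
  → (-2.790272, -0.635126)
(x(0.44), y(0.44)) ≈ (-2.7903, -0.6351)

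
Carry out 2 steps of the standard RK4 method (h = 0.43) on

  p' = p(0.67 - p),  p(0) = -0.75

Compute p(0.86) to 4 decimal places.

RK4: k1 = f(t_n, p_n); k2 = f(t_n + h/2, p_n + (h/2)·k1); k3 = f(t_n + h/2, p_n + (h/2)·k2); k4 = f(t_n + h, p_n + h·k3); p_{n+1} = p_n + (h/6)·(k1 + 2k2 + 2k3 + k4).
t=0.000000, p=-0.750000:
  k1 = f(0.000000, -0.750000) = -1.065000
  k2 = f(0.215000, -0.978975) = -1.614305
  k3 = f(0.215000, -1.097076) = -1.938616
  k4 = f(0.430000, -1.583605) = -3.568819
  p ← -0.750000 + (0.43/6)·(k1 + 2k2 + 2k3 + k4) = -1.591342
t=0.430000, p=-1.591342:
  k1 = f(0.430000, -1.591342) = -3.598570
  k2 = f(0.645000, -2.365035) = -7.177963
  k3 = f(0.645000, -3.134605) = -11.925930
  k4 = f(0.860000, -6.719492) = -49.653639
  p ← -1.591342 + (0.43/6)·(k1 + 2k2 + 2k3 + k4) = -8.145975
p(0.86) ≈ -8.1460

-8.1460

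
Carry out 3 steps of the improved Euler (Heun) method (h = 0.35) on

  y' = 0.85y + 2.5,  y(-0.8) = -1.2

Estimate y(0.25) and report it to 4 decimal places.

1.2647

Heun: k1 = f(x_n, y_n); k2 = f(x_n + h, y_n + h·k1); y_{n+1} = y_n + (h/2)·(k1 + k2).
x=-0.800000, y=-1.200000:
  k1 = f(-0.800000, -1.200000) = 1.480000
  k2 = f(-0.450000, -0.682000) = 1.920300
  y ← -1.200000 + (0.35/2)·(1.480000 + 1.920300) = -0.604947
x=-0.450000, y=-0.604947:
  k1 = f(-0.450000, -0.604947) = 1.985795
  k2 = f(-0.100000, 0.090081) = 2.576569
  y ← -0.604947 + (0.35/2)·(1.985795 + 2.576569) = 0.193466
x=-0.100000, y=0.193466:
  k1 = f(-0.100000, 0.193466) = 2.664446
  k2 = f(0.250000, 1.126022) = 3.457119
  y ← 0.193466 + (0.35/2)·(2.664446 + 3.457119) = 1.264740
y(0.25) ≈ 1.2647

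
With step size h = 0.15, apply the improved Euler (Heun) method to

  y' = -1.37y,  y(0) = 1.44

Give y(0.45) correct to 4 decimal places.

Heun: k1 = f(x_n, y_n); k2 = f(x_n + h, y_n + h·k1); y_{n+1} = y_n + (h/2)·(k1 + k2).
x=0.000000, y=1.440000:
  k1 = f(0.000000, 1.440000) = -1.972800
  k2 = f(0.150000, 1.144080) = -1.567390
  y ← 1.440000 + (0.15/2)·(-1.972800 + (-1.567390)) = 1.174486
x=0.150000, y=1.174486:
  k1 = f(0.150000, 1.174486) = -1.609046
  k2 = f(0.300000, 0.933129) = -1.278387
  y ← 1.174486 + (0.15/2)·(-1.609046 + (-1.278387)) = 0.957928
x=0.300000, y=0.957928:
  k1 = f(0.300000, 0.957928) = -1.312362
  k2 = f(0.450000, 0.761074) = -1.042671
  y ← 0.957928 + (0.15/2)·(-1.312362 + (-1.042671)) = 0.781301
y(0.45) ≈ 0.7813

0.7813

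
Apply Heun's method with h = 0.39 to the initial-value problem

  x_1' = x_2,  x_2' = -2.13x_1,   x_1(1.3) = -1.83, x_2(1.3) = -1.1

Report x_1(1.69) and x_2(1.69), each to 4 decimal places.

Heun on (x_1,x_2): k1 = f(s_n, state_n); k2 = f(s_n + h, state_n + h·k1); state_{n+1} = state_n + (h/2)·(k1 + k2).
1.300000: (-1.830000, -1.100000)
  k1 = (-1.100000, 3.897900)
  predictor → (-2.259000, 0.420181)
  k2 = (0.420181, 4.811670)
  → (-1.962565, 0.598366)
(x_1(1.69), x_2(1.69)) ≈ (-1.9626, 0.5984)

-1.9626, 0.5984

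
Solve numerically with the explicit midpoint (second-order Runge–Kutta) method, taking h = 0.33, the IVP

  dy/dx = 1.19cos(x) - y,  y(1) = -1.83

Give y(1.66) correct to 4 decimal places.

Midpoint: k1 = f(x_n, y_n); k2 = f(x_n + h/2, y_n + (h/2)·k1); y_{n+1} = y_n + h·k2.
x=1.000000, y=-1.830000:
  k1 = f(1.000000, -1.830000) = 2.472960
  k2 = f(1.165000, -1.421962) = 1.891715
  y ← -1.830000 + 0.33·1.891715 = -1.205734
x=1.330000, y=-1.205734:
  k1 = f(1.330000, -1.205734) = 1.489521
  k2 = f(1.495000, -0.959963) = 1.050075
  y ← -1.205734 + 0.33·1.050075 = -0.859210
y(1.66) ≈ -0.8592

-0.8592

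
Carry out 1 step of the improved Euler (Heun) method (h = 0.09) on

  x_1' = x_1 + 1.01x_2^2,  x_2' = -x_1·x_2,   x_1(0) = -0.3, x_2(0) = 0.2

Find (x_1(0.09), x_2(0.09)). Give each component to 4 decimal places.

-0.3243, 0.2057

Heun on (x_1,x_2): k1 = f(s_n, state_n); k2 = f(s_n + h, state_n + h·k1); state_{n+1} = state_n + (h/2)·(k1 + k2).
0.000000: (-0.300000, 0.200000)
  k1 = (-0.259600, 0.060000)
  predictor → (-0.323364, 0.205400)
  k2 = (-0.280753, 0.066419)
  → (-0.324316, 0.205689)
(x_1(0.09), x_2(0.09)) ≈ (-0.3243, 0.2057)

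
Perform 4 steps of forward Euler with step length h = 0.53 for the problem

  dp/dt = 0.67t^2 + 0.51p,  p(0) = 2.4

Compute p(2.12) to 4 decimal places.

Euler: p_{n+1} = p_n + h·f(t_n, p_n).
t=0.000000, p=2.400000: f=1.224000 → p ← 2.400000 + 0.53·1.224000 = 3.048720
t=0.530000, p=3.048720: f=1.743050 → p ← 3.048720 + 0.53·1.743050 = 3.972537
t=1.060000, p=3.972537: f=2.778806 → p ← 3.972537 + 0.53·2.778806 = 5.445304
t=1.590000, p=5.445304: f=4.470932 → p ← 5.445304 + 0.53·4.470932 = 7.814897
p(2.12) ≈ 7.8149

7.8149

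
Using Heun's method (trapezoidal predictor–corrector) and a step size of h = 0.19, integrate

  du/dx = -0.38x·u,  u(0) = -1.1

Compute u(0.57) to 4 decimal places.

-1.0341

Heun: k1 = f(x_n, u_n); k2 = f(x_n + h, u_n + h·k1); u_{n+1} = u_n + (h/2)·(k1 + k2).
x=0.000000, u=-1.100000:
  k1 = f(0.000000, -1.100000) = 0.000000
  k2 = f(0.190000, -1.100000) = 0.079420
  u ← -1.100000 + (0.19/2)·(0.000000 + 0.079420) = -1.092455
x=0.190000, u=-1.092455:
  k1 = f(0.190000, -1.092455) = 0.078875
  k2 = f(0.380000, -1.077469) = 0.155586
  u ← -1.092455 + (0.19/2)·(0.078875 + 0.155586) = -1.070181
x=0.380000, u=-1.070181:
  k1 = f(0.380000, -1.070181) = 0.154534
  k2 = f(0.570000, -1.040820) = 0.225442
  u ← -1.070181 + (0.19/2)·(0.154534 + 0.225442) = -1.034084
u(0.57) ≈ -1.0341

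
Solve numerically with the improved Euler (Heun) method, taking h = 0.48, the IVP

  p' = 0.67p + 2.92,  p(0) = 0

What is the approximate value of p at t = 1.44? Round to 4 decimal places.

Heun: k1 = f(t_n, p_n); k2 = f(t_n + h, p_n + h·k1); p_{n+1} = p_n + (h/2)·(k1 + k2).
t=0.000000, p=0.000000:
  k1 = f(0.000000, 0.000000) = 2.920000
  k2 = f(0.480000, 1.401600) = 3.859072
  p ← 0.000000 + (0.48/2)·(2.920000 + 3.859072) = 1.626977
t=0.480000, p=1.626977:
  k1 = f(0.480000, 1.626977) = 4.010075
  k2 = f(0.960000, 3.551813) = 5.299715
  p ← 1.626977 + (0.48/2)·(4.010075 + 5.299715) = 3.861327
t=0.960000, p=3.861327:
  k1 = f(0.960000, 3.861327) = 5.507089
  k2 = f(1.440000, 6.504729) = 7.278169
  p ← 3.861327 + (0.48/2)·(5.507089 + 7.278169) = 6.929789
p(1.44) ≈ 6.9298

6.9298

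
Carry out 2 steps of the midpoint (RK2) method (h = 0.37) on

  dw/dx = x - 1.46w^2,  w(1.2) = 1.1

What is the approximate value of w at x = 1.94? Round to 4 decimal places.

Midpoint: k1 = f(x_n, w_n); k2 = f(x_n + h/2, w_n + (h/2)·k1); w_{n+1} = w_n + h·k2.
x=1.200000, w=1.100000:
  k1 = f(1.200000, 1.100000) = -0.566600
  k2 = f(1.385000, 0.995179) = -0.060957
  w ← 1.100000 + 0.37·(-0.060957) = 1.077446
x=1.570000, w=1.077446:
  k1 = f(1.570000, 1.077446) = -0.124899
  k2 = f(1.755000, 1.054340) = 0.132017
  w ← 1.077446 + 0.37·0.132017 = 1.126292
w(1.94) ≈ 1.1263

1.1263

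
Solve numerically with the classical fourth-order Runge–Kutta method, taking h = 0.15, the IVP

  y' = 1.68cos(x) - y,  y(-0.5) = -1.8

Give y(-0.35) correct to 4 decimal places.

-1.3361

RK4: k1 = f(x_n, y_n); k2 = f(x_n + h/2, y_n + (h/2)·k1); k3 = f(x_n + h/2, y_n + (h/2)·k2); k4 = f(x_n + h, y_n + h·k3); y_{n+1} = y_n + (h/6)·(k1 + 2k2 + 2k3 + k4).
x=-0.500000, y=-1.800000:
  k1 = f(-0.500000, -1.800000) = 3.274339
  k2 = f(-0.425000, -1.554425) = 3.084970
  k3 = f(-0.425000, -1.568627) = 3.099172
  k4 = f(-0.350000, -1.335124) = 2.913270
  y ← -1.800000 + (0.15/6)·(k1 + 2k2 + 2k3 + k4) = -1.336103
y(-0.35) ≈ -1.3361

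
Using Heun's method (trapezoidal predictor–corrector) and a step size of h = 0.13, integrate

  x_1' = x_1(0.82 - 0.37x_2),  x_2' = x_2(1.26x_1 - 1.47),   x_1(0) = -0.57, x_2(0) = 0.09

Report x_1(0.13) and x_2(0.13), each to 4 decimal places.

-0.6317, 0.0677

Heun on (x_1,x_2): k1 = f(t_n, state_n); k2 = f(t_n + h, state_n + h·k1); state_{n+1} = state_n + (h/2)·(k1 + k2).
0.000000: (-0.570000, 0.090000)
  k1 = (-0.448419, -0.196938)
  predictor → (-0.628294, 0.064398)
  k2 = (-0.500231, -0.145646)
  → (-0.631662, 0.067732)
(x_1(0.13), x_2(0.13)) ≈ (-0.6317, 0.0677)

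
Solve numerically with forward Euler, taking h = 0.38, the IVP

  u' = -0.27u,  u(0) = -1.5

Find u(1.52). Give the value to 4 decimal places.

-0.9728

Euler: u_{n+1} = u_n + h·f(s_n, u_n).
s=0.000000, u=-1.500000: f=0.405000 → u ← -1.500000 + 0.38·0.405000 = -1.346100
s=0.380000, u=-1.346100: f=0.363447 → u ← -1.346100 + 0.38·0.363447 = -1.207990
s=0.760000, u=-1.207990: f=0.326157 → u ← -1.207990 + 0.38·0.326157 = -1.084050
s=1.140000, u=-1.084050: f=0.292694 → u ← -1.084050 + 0.38·0.292694 = -0.972827
u(1.52) ≈ -0.9728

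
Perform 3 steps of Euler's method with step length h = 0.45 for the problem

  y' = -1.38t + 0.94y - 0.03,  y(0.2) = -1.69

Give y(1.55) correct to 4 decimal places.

Euler: y_{n+1} = y_n + h·f(t_n, y_n).
t=0.200000, y=-1.690000: f=-1.894600 → y ← -1.690000 + 0.45·(-1.894600) = -2.542570
t=0.650000, y=-2.542570: f=-3.317016 → y ← -2.542570 + 0.45·(-3.317016) = -4.035227
t=1.100000, y=-4.035227: f=-5.341113 → y ← -4.035227 + 0.45·(-5.341113) = -6.438728
y(1.55) ≈ -6.4387

-6.4387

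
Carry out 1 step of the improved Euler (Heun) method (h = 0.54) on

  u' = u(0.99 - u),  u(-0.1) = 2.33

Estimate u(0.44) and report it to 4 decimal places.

1.5472

Heun: k1 = f(t_n, u_n); k2 = f(t_n + h, u_n + h·k1); u_{n+1} = u_n + (h/2)·(k1 + k2).
t=-0.100000, u=2.330000:
  k1 = f(-0.100000, 2.330000) = -3.122200
  k2 = f(0.440000, 0.644012) = 0.222820
  u ← 2.330000 + (0.54/2)·(-3.122200 + 0.222820) = 1.547168
u(0.44) ≈ 1.5472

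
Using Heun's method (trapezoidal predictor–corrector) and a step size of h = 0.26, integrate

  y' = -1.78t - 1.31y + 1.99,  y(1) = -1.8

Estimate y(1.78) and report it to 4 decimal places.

-0.9691

Heun: k1 = f(t_n, y_n); k2 = f(t_n + h, y_n + h·k1); y_{n+1} = y_n + (h/2)·(k1 + k2).
t=1.000000, y=-1.800000:
  k1 = f(1.000000, -1.800000) = 2.568000
  k2 = f(1.260000, -1.132320) = 1.230539
  y ← -1.800000 + (0.26/2)·(2.568000 + 1.230539) = -1.306190
t=1.260000, y=-1.306190:
  k1 = f(1.260000, -1.306190) = 1.458309
  k2 = f(1.520000, -0.927030) = 0.498809
  y ← -1.306190 + (0.26/2)·(1.458309 + 0.498809) = -1.051765
t=1.520000, y=-1.051765:
  k1 = f(1.520000, -1.051765) = 0.662212
  k2 = f(1.780000, -0.879590) = -0.026138
  y ← -1.051765 + (0.26/2)·(0.662212 + (-0.026138)) = -0.969075
y(1.78) ≈ -0.9691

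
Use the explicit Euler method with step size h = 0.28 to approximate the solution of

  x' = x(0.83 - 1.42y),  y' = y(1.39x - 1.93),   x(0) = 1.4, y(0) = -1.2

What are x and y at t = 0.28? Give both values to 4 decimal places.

Euler on (x,y): x_{n+1} = x_n + h·x', y_{n+1} = y_n + h·y'.
0.000000: (1.400000, -1.200000); f=(3.547600, -0.019200) → (2.393328, -1.205376)
(x(0.28), y(0.28)) ≈ (2.3933, -1.2054)

2.3933, -1.2054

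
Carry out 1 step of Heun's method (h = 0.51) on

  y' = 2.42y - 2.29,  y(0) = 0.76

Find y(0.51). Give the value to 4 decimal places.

0.3882

Heun: k1 = f(s_n, y_n); k2 = f(s_n + h, y_n + h·k1); y_{n+1} = y_n + (h/2)·(k1 + k2).
s=0.000000, y=0.760000:
  k1 = f(0.000000, 0.760000) = -0.450800
  k2 = f(0.510000, 0.530092) = -1.007177
  y ← 0.760000 + (0.51/2)·(-0.450800 + (-1.007177)) = 0.388216
y(0.51) ≈ 0.3882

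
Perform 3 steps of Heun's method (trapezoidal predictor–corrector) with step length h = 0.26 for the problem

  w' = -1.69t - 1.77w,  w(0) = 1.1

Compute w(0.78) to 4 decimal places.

Heun: k1 = f(t_n, w_n); k2 = f(t_n + h, w_n + h·k1); w_{n+1} = w_n + (h/2)·(k1 + k2).
t=0.000000, w=1.100000:
  k1 = f(0.000000, 1.100000) = -1.947000
  k2 = f(0.260000, 0.593780) = -1.490391
  w ← 1.100000 + (0.26/2)·(-1.947000 + (-1.490391)) = 0.653139
t=0.260000, w=0.653139:
  k1 = f(0.260000, 0.653139) = -1.595456
  k2 = f(0.520000, 0.238321) = -1.300627
  w ← 0.653139 + (0.26/2)·(-1.595456 + (-1.300627)) = 0.276648
t=0.520000, w=0.276648:
  k1 = f(0.520000, 0.276648) = -1.368468
  k2 = f(0.780000, -0.079153) = -1.178099
  w ← 0.276648 + (0.26/2)·(-1.368468 + (-1.178099)) = -0.054405
w(0.78) ≈ -0.0544

-0.0544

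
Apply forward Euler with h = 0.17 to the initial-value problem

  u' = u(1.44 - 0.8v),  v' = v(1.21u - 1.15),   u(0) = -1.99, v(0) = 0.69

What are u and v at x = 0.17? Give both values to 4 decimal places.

Euler on (u,v): u_{n+1} = u_n + h·u', v_{n+1} = v_n + h·v'.
0.000000: (-1.990000, 0.690000); f=(-1.767120, -2.454951) → (-2.290410, 0.272658)
(u(0.17), v(0.17)) ≈ (-2.2904, 0.2727)

-2.2904, 0.2727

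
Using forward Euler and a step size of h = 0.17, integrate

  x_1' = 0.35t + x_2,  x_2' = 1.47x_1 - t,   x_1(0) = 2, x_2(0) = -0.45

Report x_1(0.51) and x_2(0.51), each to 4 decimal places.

Euler on (x_1,x_2): x_1_{n+1} = x_1_n + h·x_1', x_2_{n+1} = x_2_n + h·x_2'.
0.000000: (2.000000, -0.450000); f=(-0.450000, 2.940000) → (1.923500, 0.049800)
0.170000: (1.923500, 0.049800); f=(0.109300, 2.657545) → (1.942081, 0.501583)
0.340000: (1.942081, 0.501583); f=(0.620583, 2.514859) → (2.047580, 0.929109)
(x_1(0.51), x_2(0.51)) ≈ (2.0476, 0.9291)

2.0476, 0.9291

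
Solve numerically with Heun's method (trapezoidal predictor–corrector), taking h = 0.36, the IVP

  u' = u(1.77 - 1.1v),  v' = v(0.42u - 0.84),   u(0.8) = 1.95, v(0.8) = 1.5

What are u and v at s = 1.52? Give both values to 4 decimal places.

2.1283, 1.5176

Heun on (u,v): k1 = f(s_n, state_n); k2 = f(s_n + h, state_n + h·k1); state_{n+1} = state_n + (h/2)·(k1 + k2).
0.800000: (1.950000, 1.500000)
  k1 = (0.234000, -0.031500)
  predictor → (2.034240, 1.488660)
  k2 = (0.269484, 0.021408)
  → (2.040627, 1.498183)
1.160000: (2.040627, 1.498183)
  k1 = (0.248953, 0.025564)
  predictor → (2.130250, 1.507387)
  k2 = (0.238321, 0.082462)
  → (2.128336, 1.517628)
(u(1.52), v(1.52)) ≈ (2.1283, 1.5176)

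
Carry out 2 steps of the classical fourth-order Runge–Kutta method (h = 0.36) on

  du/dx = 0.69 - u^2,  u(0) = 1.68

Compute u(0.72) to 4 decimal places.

RK4: k1 = f(x_n, u_n); k2 = f(x_n + h/2, u_n + (h/2)·k1); k3 = f(x_n + h/2, u_n + (h/2)·k2); k4 = f(x_n + h, u_n + h·k3); u_{n+1} = u_n + (h/6)·(k1 + 2k2 + 2k3 + k4).
x=0.000000, u=1.680000:
  k1 = f(0.000000, 1.680000) = -2.132400
  k2 = f(0.180000, 1.296168) = -0.990051
  k3 = f(0.180000, 1.501791) = -1.565375
  k4 = f(0.360000, 1.116465) = -0.556494
  u ← 1.680000 + (0.36/6)·(k1 + 2k2 + 2k3 + k4) = 1.212015
x=0.360000, u=1.212015:
  k1 = f(0.360000, 1.212015) = -0.778981
  k2 = f(0.540000, 1.071799) = -0.458752
  k3 = f(0.540000, 1.129440) = -0.585634
  k4 = f(0.720000, 1.001187) = -0.312375
  u ← 1.212015 + (0.36/6)·(k1 + 2k2 + 2k3 + k4) = 1.021207
u(0.72) ≈ 1.0212

1.0212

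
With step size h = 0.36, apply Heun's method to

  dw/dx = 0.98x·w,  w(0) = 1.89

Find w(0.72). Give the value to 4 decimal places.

2.4254

Heun: k1 = f(x_n, w_n); k2 = f(x_n + h, w_n + h·k1); w_{n+1} = w_n + (h/2)·(k1 + k2).
x=0.000000, w=1.890000:
  k1 = f(0.000000, 1.890000) = 0.000000
  k2 = f(0.360000, 1.890000) = 0.666792
  w ← 1.890000 + (0.36/2)·(0.000000 + 0.666792) = 2.010023
x=0.360000, w=2.010023:
  k1 = f(0.360000, 2.010023) = 0.709136
  k2 = f(0.720000, 2.265312) = 1.598404
  w ← 2.010023 + (0.36/2)·(0.709136 + 1.598404) = 2.425380
w(0.72) ≈ 2.4254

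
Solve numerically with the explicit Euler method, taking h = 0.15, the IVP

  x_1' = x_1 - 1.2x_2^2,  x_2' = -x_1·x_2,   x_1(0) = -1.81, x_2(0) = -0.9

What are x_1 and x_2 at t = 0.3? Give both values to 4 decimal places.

Euler on (x_1,x_2): x_1_{n+1} = x_1_n + h·x_1', x_2_{n+1} = x_2_n + h·x_2'.
0.000000: (-1.810000, -0.900000); f=(-2.782000, -1.629000) → (-2.227300, -1.144350)
0.150000: (-2.227300, -1.144350); f=(-3.798744, -2.548811) → (-2.797112, -1.526672)
(x_1(0.3), x_2(0.3)) ≈ (-2.7971, -1.5267)

-2.7971, -1.5267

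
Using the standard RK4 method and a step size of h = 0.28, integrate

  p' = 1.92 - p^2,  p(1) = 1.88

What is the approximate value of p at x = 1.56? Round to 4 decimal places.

RK4: k1 = f(x_n, p_n); k2 = f(x_n + h/2, p_n + (h/2)·k1); k3 = f(x_n + h/2, p_n + (h/2)·k2); k4 = f(x_n + h, p_n + h·k3); p_{n+1} = p_n + (h/6)·(k1 + 2k2 + 2k3 + k4).
x=1.000000, p=1.880000:
  k1 = f(1.000000, 1.880000) = -1.614400
  k2 = f(1.140000, 1.653984) = -0.815663
  k3 = f(1.140000, 1.765807) = -1.198075
  k4 = f(1.280000, 1.544539) = -0.465601
  p ← 1.880000 + (0.28/6)·(k1 + 2k2 + 2k3 + k4) = 1.594984
x=1.280000, p=1.594984:
  k1 = f(1.280000, 1.594984) = -0.623975
  k2 = f(1.420000, 1.507628) = -0.352942
  k3 = f(1.420000, 1.545573) = -0.468795
  k4 = f(1.560000, 1.463722) = -0.222482
  p ← 1.594984 + (0.28/6)·(k1 + 2k2 + 2k3 + k4) = 1.478788
p(1.56) ≈ 1.4788

1.4788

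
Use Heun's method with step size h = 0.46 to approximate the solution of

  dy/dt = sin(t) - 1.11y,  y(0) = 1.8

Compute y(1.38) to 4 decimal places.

Heun: k1 = f(t_n, y_n); k2 = f(t_n + h, y_n + h·k1); y_{n+1} = y_n + (h/2)·(k1 + k2).
t=0.000000, y=1.800000:
  k1 = f(0.000000, 1.800000) = -1.998000
  k2 = f(0.460000, 0.880920) = -0.533873
  y ← 1.800000 + (0.46/2)·(-1.998000 + (-0.533873)) = 1.217669
t=0.460000, y=1.217669:
  k1 = f(0.460000, 1.217669) = -0.907665
  k2 = f(0.920000, 0.800143) = -0.092558
  y ← 1.217669 + (0.46/2)·(-0.907665 + (-0.092558)) = 0.987618
t=0.920000, y=0.987618:
  k1 = f(0.920000, 0.987618) = -0.300654
  k2 = f(1.380000, 0.849317) = 0.039112
  y ← 0.987618 + (0.46/2)·(-0.300654 + 0.039112) = 0.927463
y(1.38) ≈ 0.9275

0.9275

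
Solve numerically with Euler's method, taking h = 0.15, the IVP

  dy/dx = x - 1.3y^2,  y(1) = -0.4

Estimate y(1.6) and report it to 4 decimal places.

Euler: y_{n+1} = y_n + h·f(x_n, y_n).
x=1.000000, y=-0.400000: f=0.792000 → y ← -0.400000 + 0.15·0.792000 = -0.281200
x=1.150000, y=-0.281200: f=1.047205 → y ← -0.281200 + 0.15·1.047205 = -0.124119
x=1.300000, y=-0.124119: f=1.279973 → y ← -0.124119 + 0.15·1.279973 = 0.067877
x=1.450000, y=0.067877: f=1.444011 → y ← 0.067877 + 0.15·1.444011 = 0.284478
y(1.6) ≈ 0.2845

0.2845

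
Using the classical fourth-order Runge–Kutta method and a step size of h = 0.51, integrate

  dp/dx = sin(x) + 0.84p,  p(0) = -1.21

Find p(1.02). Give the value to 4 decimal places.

-2.1957

RK4: k1 = f(x_n, p_n); k2 = f(x_n + h/2, p_n + (h/2)·k1); k3 = f(x_n + h/2, p_n + (h/2)·k2); k4 = f(x_n + h, p_n + h·k3); p_{n+1} = p_n + (h/6)·(k1 + 2k2 + 2k3 + k4).
x=0.000000, p=-1.210000:
  k1 = f(0.000000, -1.210000) = -1.016400
  k2 = f(0.255000, -1.469182) = -0.981867
  k3 = f(0.255000, -1.460376) = -0.974471
  k4 = f(0.510000, -1.706980) = -0.945686
  p ← -1.210000 + (0.51/6)·(k1 + 2k2 + 2k3 + k4) = -1.709355
x=0.510000, p=-1.709355:
  k1 = f(0.510000, -1.709355) = -0.947681
  k2 = f(0.765000, -1.951013) = -0.946314
  k3 = f(0.765000, -1.950665) = -0.946022
  k4 = f(1.020000, -2.191826) = -0.989026
  p ← -1.709355 + (0.51/6)·(k1 + 2k2 + 2k3 + k4) = -2.195672
p(1.02) ≈ -2.1957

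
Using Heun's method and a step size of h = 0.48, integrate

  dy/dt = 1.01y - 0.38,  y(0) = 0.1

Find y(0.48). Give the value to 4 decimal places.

Heun: k1 = f(t_n, y_n); k2 = f(t_n + h, y_n + h·k1); y_{n+1} = y_n + (h/2)·(k1 + k2).
t=0.000000, y=0.100000:
  k1 = f(0.000000, 0.100000) = -0.279000
  k2 = f(0.480000, -0.033920) = -0.414259
  y ← 0.100000 + (0.48/2)·(-0.279000 + (-0.414259)) = -0.066382
y(0.48) ≈ -0.0664

-0.0664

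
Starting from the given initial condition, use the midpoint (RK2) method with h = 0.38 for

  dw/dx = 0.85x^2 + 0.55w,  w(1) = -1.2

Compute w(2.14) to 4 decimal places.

0.8983

Midpoint: k1 = f(x_n, w_n); k2 = f(x_n + h/2, w_n + (h/2)·k1); w_{n+1} = w_n + h·k2.
x=1.000000, w=-1.200000:
  k1 = f(1.000000, -1.200000) = 0.190000
  k2 = f(1.190000, -1.163900) = 0.563540
  w ← -1.200000 + 0.38·0.563540 = -0.985855
x=1.380000, w=-0.985855:
  k1 = f(1.380000, -0.985855) = 1.076520
  k2 = f(1.570000, -0.781316) = 1.665441
  w ← -0.985855 + 0.38·1.665441 = -0.352987
x=1.760000, w=-0.352987:
  k1 = f(1.760000, -0.352987) = 2.438817
  k2 = f(1.950000, 0.110388) = 3.292838
  w ← -0.352987 + 0.38·3.292838 = 0.898291
w(2.14) ≈ 0.8983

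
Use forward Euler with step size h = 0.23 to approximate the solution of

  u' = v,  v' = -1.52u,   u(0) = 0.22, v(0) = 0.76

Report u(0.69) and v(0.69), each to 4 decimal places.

Euler on (u,v): u_{n+1} = u_n + h·u', v_{n+1} = v_n + h·v'.
0.000000: (0.220000, 0.760000); f=(0.760000, -0.334400) → (0.394800, 0.683088)
0.230000: (0.394800, 0.683088); f=(0.683088, -0.600096) → (0.551910, 0.545066)
0.460000: (0.551910, 0.545066); f=(0.545066, -0.838904) → (0.677275, 0.352118)
(u(0.69), v(0.69)) ≈ (0.6773, 0.3521)

0.6773, 0.3521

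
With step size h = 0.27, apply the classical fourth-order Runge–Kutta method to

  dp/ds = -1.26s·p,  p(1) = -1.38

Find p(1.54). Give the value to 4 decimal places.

RK4: k1 = f(s_n, p_n); k2 = f(s_n + h/2, p_n + (h/2)·k1); k3 = f(s_n + h/2, p_n + (h/2)·k2); k4 = f(s_n + h, p_n + h·k3); p_{n+1} = p_n + (h/6)·(k1 + 2k2 + 2k3 + k4).
s=1.000000, p=-1.380000:
  k1 = f(1.000000, -1.380000) = 1.738800
  k2 = f(1.135000, -1.145262) = 1.637839
  k3 = f(1.135000, -1.158892) = 1.657331
  k4 = f(1.270000, -0.932521) = 1.492219
  p ← -1.380000 + (0.27/6)·(k1 + 2k2 + 2k3 + k4) = -0.938039
s=1.270000, p=-0.938039:
  k1 = f(1.270000, -0.938039) = 1.501050
  k2 = f(1.405000, -0.735397) = 1.301873
  k3 = f(1.405000, -0.762286) = 1.349475
  k4 = f(1.540000, -0.573681) = 1.113170
  p ← -0.938039 + (0.27/6)·(k1 + 2k2 + 2k3 + k4) = -0.581778
p(1.54) ≈ -0.5818

-0.5818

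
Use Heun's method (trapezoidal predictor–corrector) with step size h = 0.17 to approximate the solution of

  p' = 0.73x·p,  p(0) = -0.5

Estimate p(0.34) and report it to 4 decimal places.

-0.5215

Heun: k1 = f(x_n, p_n); k2 = f(x_n + h, p_n + h·k1); p_{n+1} = p_n + (h/2)·(k1 + k2).
x=0.000000, p=-0.500000:
  k1 = f(0.000000, -0.500000) = 0.000000
  k2 = f(0.170000, -0.500000) = -0.062050
  p ← -0.500000 + (0.17/2)·(0.000000 + (-0.062050)) = -0.505274
x=0.170000, p=-0.505274:
  k1 = f(0.170000, -0.505274) = -0.062705
  k2 = f(0.340000, -0.515934) = -0.128055
  p ← -0.505274 + (0.17/2)·(-0.062705 + (-0.128055)) = -0.521489
p(0.34) ≈ -0.5215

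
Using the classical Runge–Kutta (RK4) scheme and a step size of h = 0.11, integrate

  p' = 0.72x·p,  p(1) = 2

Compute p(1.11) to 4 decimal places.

RK4: k1 = f(x_n, p_n); k2 = f(x_n + h/2, p_n + (h/2)·k1); k3 = f(x_n + h/2, p_n + (h/2)·k2); k4 = f(x_n + h, p_n + h·k3); p_{n+1} = p_n + (h/6)·(k1 + 2k2 + 2k3 + k4).
x=1.000000, p=2.000000:
  k1 = f(1.000000, 2.000000) = 1.440000
  k2 = f(1.055000, 2.079200) = 1.579360
  k3 = f(1.055000, 2.086865) = 1.585183
  k4 = f(1.110000, 2.174370) = 1.737757
  p ← 2.000000 + (0.11/6)·(k1 + 2k2 + 2k3 + k4) = 2.174292
p(1.11) ≈ 2.1743

2.1743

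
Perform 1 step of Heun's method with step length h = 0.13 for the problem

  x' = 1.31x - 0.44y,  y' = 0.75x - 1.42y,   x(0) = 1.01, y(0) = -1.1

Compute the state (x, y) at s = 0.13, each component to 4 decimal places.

1.2563, -0.8148

Heun on (x,y): k1 = f(s_n, state_n); k2 = f(s_n + h, state_n + h·k1); state_{n+1} = state_n + (h/2)·(k1 + k2).
0.000000: (1.010000, -1.100000)
  k1 = (1.807100, 2.319500)
  predictor → (1.244923, -0.798465)
  k2 = (1.982174, 2.067513)
  → (1.256303, -0.814844)
(x(0.13), y(0.13)) ≈ (1.2563, -0.8148)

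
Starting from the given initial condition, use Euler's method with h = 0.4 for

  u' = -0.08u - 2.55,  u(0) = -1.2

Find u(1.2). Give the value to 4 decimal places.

Euler: u_{n+1} = u_n + h·f(x_n, u_n).
x=0.000000, u=-1.200000: f=-2.454000 → u ← -1.200000 + 0.4·(-2.454000) = -2.181600
x=0.400000, u=-2.181600: f=-2.375472 → u ← -2.181600 + 0.4·(-2.375472) = -3.131789
x=0.800000, u=-3.131789: f=-2.299457 → u ← -3.131789 + 0.4·(-2.299457) = -4.051572
u(1.2) ≈ -4.0516

-4.0516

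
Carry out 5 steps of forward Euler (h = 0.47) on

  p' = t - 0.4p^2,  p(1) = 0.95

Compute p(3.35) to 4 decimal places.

2.6700

Euler: p_{n+1} = p_n + h·f(t_n, p_n).
t=1.000000, p=0.950000: f=0.639000 → p ← 0.950000 + 0.47·0.639000 = 1.250330
t=1.470000, p=1.250330: f=0.844670 → p ← 1.250330 + 0.47·0.844670 = 1.647325
t=1.940000, p=1.647325: f=0.854528 → p ← 1.647325 + 0.47·0.854528 = 2.048953
t=2.410000, p=2.048953: f=0.730716 → p ← 2.048953 + 0.47·0.730716 = 2.392390
t=2.880000, p=2.392390: f=0.590588 → p ← 2.392390 + 0.47·0.590588 = 2.669966
p(3.35) ≈ 2.6700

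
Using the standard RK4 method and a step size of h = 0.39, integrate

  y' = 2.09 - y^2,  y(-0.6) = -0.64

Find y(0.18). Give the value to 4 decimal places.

0.8266

RK4: k1 = f(s_n, y_n); k2 = f(s_n + h/2, y_n + (h/2)·k1); k3 = f(s_n + h/2, y_n + (h/2)·k2); k4 = f(s_n + h, y_n + h·k3); y_{n+1} = y_n + (h/6)·(k1 + 2k2 + 2k3 + k4).
s=-0.600000, y=-0.640000:
  k1 = f(-0.600000, -0.640000) = 1.680400
  k2 = f(-0.405000, -0.312322) = 1.992455
  k3 = f(-0.405000, -0.251471) = 2.026762
  k4 = f(-0.210000, 0.150437) = 2.067369
  y ← -0.640000 + (0.39/6)·(k1 + 2k2 + 2k3 + k4) = 0.126103
s=-0.210000, y=0.126103:
  k1 = f(-0.210000, 0.126103) = 2.074098
  k2 = f(-0.015000, 0.530552) = 1.808514
  k3 = f(-0.015000, 0.478763) = 1.860786
  k4 = f(0.180000, 0.851810) = 1.364420
  y ← 0.126103 + (0.39/6)·(k1 + 2k2 + 2k3 + k4) = 0.826616
y(0.18) ≈ 0.8266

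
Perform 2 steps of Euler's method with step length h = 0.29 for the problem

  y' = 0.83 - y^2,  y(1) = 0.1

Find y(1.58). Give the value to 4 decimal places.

0.5454

Euler: y_{n+1} = y_n + h·f(t_n, y_n).
t=1.000000, y=0.100000: f=0.820000 → y ← 0.100000 + 0.29·0.820000 = 0.337800
t=1.290000, y=0.337800: f=0.715891 → y ← 0.337800 + 0.29·0.715891 = 0.545408
y(1.58) ≈ 0.5454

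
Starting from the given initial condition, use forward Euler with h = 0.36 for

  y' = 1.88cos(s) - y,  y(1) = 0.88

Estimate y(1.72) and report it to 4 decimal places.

0.7361

Euler: y_{n+1} = y_n + h·f(s_n, y_n).
s=1.000000, y=0.880000: f=0.135768 → y ← 0.880000 + 0.36·0.135768 = 0.928877
s=1.360000, y=0.928877: f=-0.535508 → y ← 0.928877 + 0.36·(-0.535508) = 0.736094
y(1.72) ≈ 0.7361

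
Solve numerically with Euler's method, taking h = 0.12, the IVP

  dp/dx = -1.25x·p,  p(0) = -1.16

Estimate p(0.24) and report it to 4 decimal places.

-1.1391

Euler: p_{n+1} = p_n + h·f(x_n, p_n).
x=0.000000, p=-1.160000: f=0.000000 → p ← -1.160000 + 0.12·0.000000 = -1.160000
x=0.120000, p=-1.160000: f=0.174000 → p ← -1.160000 + 0.12·0.174000 = -1.139120
p(0.24) ≈ -1.1391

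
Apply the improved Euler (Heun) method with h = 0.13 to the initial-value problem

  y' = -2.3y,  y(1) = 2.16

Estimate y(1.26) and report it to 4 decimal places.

Heun: k1 = f(x_n, y_n); k2 = f(x_n + h, y_n + h·k1); y_{n+1} = y_n + (h/2)·(k1 + k2).
x=1.000000, y=2.160000:
  k1 = f(1.000000, 2.160000) = -4.968000
  k2 = f(1.130000, 1.514160) = -3.482568
  y ← 2.160000 + (0.13/2)·(-4.968000 + (-3.482568)) = 1.610713
x=1.130000, y=1.610713:
  k1 = f(1.130000, 1.610713) = -3.704640
  k2 = f(1.260000, 1.129110) = -2.596953
  y ← 1.610713 + (0.13/2)·(-3.704640 + (-2.596953)) = 1.201110
y(1.26) ≈ 1.2011

1.2011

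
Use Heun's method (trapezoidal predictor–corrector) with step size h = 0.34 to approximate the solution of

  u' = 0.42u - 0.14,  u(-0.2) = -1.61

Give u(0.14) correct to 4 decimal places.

-1.9073

Heun: k1 = f(s_n, u_n); k2 = f(s_n + h, u_n + h·k1); u_{n+1} = u_n + (h/2)·(k1 + k2).
s=-0.200000, u=-1.610000:
  k1 = f(-0.200000, -1.610000) = -0.816200
  k2 = f(0.140000, -1.887508) = -0.932753
  u ← -1.610000 + (0.34/2)·(-0.816200 + (-0.932753)) = -1.907322
u(0.14) ≈ -1.9073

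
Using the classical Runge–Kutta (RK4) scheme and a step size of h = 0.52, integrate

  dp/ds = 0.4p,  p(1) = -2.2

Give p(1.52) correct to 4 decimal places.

-2.7087

RK4: k1 = f(s_n, p_n); k2 = f(s_n + h/2, p_n + (h/2)·k1); k3 = f(s_n + h/2, p_n + (h/2)·k2); k4 = f(s_n + h, p_n + h·k3); p_{n+1} = p_n + (h/6)·(k1 + 2k2 + 2k3 + k4).
s=1.000000, p=-2.200000:
  k1 = f(1.000000, -2.200000) = -0.880000
  k2 = f(1.260000, -2.428800) = -0.971520
  k3 = f(1.260000, -2.452595) = -0.981038
  k4 = f(1.520000, -2.710140) = -1.084056
  p ← -2.200000 + (0.52/6)·(k1 + 2k2 + 2k3 + k4) = -2.708662
p(1.52) ≈ -2.7087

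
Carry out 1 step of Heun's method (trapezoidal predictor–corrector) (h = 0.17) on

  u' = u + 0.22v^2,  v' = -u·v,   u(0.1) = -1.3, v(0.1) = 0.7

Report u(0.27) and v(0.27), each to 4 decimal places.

Heun on (u,v): k1 = f(t_n, state_n); k2 = f(t_n + h, state_n + h·k1); state_{n+1} = state_n + (h/2)·(k1 + k2).
0.100000: (-1.300000, 0.700000)
  k1 = (-1.192200, 0.910000)
  predictor → (-1.502674, 0.854700)
  k2 = (-1.341961, 1.284335)
  → (-1.515404, 0.886519)
(u(0.27), v(0.27)) ≈ (-1.5154, 0.8865)

-1.5154, 0.8865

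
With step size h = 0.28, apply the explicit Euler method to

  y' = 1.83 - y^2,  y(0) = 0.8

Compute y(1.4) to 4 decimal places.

1.3517

Euler: y_{n+1} = y_n + h·f(s_n, y_n).
s=0.000000, y=0.800000: f=1.190000 → y ← 0.800000 + 0.28·1.190000 = 1.133200
s=0.280000, y=1.133200: f=0.545858 → y ← 1.133200 + 0.28·0.545858 = 1.286040
s=0.560000, y=1.286040: f=0.176101 → y ← 1.286040 + 0.28·0.176101 = 1.335348
s=0.840000, y=1.335348: f=0.046845 → y ← 1.335348 + 0.28·0.046845 = 1.348465
s=1.120000, y=1.348465: f=0.011642 → y ← 1.348465 + 0.28·0.011642 = 1.351725
y(1.4) ≈ 1.3517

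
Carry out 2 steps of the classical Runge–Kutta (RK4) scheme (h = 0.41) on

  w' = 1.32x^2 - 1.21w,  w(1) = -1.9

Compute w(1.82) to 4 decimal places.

RK4: k1 = f(x_n, w_n); k2 = f(x_n + h/2, w_n + (h/2)·k1); k3 = f(x_n + h/2, w_n + (h/2)·k2); k4 = f(x_n + h, w_n + h·k3); w_{n+1} = w_n + (h/6)·(k1 + 2k2 + 2k3 + k4).
x=1.000000, w=-1.900000:
  k1 = f(1.000000, -1.900000) = 3.619000
  k2 = f(1.205000, -1.158105) = 3.317980
  k3 = f(1.205000, -1.219814) = 3.392648
  k4 = f(1.410000, -0.509014) = 3.240199
  w ← -1.900000 + (0.41/6)·(k1 + 2k2 + 2k3 + k4) = -0.514169
x=1.410000, w=-0.514169:
  k1 = f(1.410000, -0.514169) = 3.246436
  k2 = f(1.615000, 0.151351) = 3.259723
  k3 = f(1.615000, 0.154074) = 3.256427
  k4 = f(1.820000, 0.820966) = 3.378999
  w ← -0.514169 + (0.41/6)·(k1 + 2k2 + 2k3 + k4) = 0.829110
w(1.82) ≈ 0.8291

0.8291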